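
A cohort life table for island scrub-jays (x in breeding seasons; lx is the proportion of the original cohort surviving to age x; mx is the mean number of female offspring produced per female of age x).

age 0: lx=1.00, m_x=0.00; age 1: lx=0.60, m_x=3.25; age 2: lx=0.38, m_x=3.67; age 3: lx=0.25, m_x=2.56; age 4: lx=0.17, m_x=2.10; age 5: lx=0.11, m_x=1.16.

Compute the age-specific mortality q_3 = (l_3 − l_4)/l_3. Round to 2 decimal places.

q_3 = (l_3 − l_4) / l_3 = (0.25 − 0.17) / 0.25
     = 0.08 / 0.25 = 0.32 → 0.32

0.32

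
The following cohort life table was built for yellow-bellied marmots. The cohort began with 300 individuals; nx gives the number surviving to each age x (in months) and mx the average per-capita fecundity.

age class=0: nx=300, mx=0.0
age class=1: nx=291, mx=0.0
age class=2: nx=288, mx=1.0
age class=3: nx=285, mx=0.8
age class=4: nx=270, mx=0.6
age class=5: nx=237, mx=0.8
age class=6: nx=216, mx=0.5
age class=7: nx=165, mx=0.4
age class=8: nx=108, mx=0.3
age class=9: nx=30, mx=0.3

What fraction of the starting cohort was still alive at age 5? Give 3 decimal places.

0.790

l_5 = n_5/n_0 = 237/300 = 0.79 → 0.790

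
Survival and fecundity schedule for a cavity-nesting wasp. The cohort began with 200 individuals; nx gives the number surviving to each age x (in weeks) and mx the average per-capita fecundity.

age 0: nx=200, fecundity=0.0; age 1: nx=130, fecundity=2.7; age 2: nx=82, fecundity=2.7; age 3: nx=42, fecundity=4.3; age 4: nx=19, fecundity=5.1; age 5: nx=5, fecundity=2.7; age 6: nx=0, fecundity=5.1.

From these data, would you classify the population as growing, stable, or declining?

lx = nx/n0 = nx/200: 1, 0.65, 0.41, 0.21, 0.095, 0.025, 0
R0 = Σ lx·mx = 0 + 1.755 + 1.107 + 0.903 + 0.4845 + 0.0675 + 0 = 4.317
R0 > 1, so the population is growing.

growing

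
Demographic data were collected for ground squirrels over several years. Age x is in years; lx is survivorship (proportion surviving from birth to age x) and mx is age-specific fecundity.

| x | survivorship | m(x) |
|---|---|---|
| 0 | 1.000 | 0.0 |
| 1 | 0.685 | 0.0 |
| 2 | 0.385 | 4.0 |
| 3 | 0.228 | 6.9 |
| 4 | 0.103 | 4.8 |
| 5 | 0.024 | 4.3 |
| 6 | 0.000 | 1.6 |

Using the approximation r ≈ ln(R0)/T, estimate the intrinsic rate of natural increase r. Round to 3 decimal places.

0.473

R0 = Σ lx·mx = 0 + 0 + 1.54 + 1.5732 + 0.4944 + 0.1032 + 0 = 3.7108
Σ x·lx·mx = 10.2932; T = 10.2932/3.7108 = 2.77385…
r ≈ ln(R0)/T = ln(3.7108)/2.77385… = 0.47272… → 0.473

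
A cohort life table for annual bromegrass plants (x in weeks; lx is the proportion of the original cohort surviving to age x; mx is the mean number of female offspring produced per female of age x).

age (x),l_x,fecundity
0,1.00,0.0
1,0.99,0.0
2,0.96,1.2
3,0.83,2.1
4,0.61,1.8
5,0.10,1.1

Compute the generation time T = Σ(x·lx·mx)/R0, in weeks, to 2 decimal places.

3.04

lx·mx: 0, 0, 1.152, 1.743, 1.098, 0.11 → R0 = 4.103
x·lx·mx: 0, 0, 2.304, 5.229, 4.392, 0.55 → Σ = 12.475
T = 12.475 / 4.103 = 3.040458… → 3.04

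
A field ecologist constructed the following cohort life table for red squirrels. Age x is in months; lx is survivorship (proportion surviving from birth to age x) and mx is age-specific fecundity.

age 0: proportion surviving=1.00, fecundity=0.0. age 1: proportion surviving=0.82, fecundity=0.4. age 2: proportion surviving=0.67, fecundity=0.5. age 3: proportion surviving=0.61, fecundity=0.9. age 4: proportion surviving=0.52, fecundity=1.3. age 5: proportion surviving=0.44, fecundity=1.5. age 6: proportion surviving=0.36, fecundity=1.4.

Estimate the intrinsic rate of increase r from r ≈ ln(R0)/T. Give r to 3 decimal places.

0.292

R0 = Σ lx·mx = 0 + 0.328 + 0.335 + 0.549 + 0.676 + 0.66 + 0.504 = 3.052
Σ x·lx·mx = 11.673; T = 11.673/3.052 = 3.82471…
r ≈ ln(R0)/T = ln(3.052)/3.82471… = 0.29173… → 0.292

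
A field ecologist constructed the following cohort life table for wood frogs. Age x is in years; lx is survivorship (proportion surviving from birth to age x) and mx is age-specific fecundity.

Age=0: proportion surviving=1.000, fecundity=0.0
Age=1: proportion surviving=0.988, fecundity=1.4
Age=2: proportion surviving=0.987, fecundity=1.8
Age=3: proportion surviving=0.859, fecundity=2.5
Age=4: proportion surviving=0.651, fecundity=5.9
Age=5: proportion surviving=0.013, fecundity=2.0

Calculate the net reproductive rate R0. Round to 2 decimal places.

9.17

lx·mx by age: 0, 1.3832, 1.7766, 2.1475, 3.8409, 0.026
R0 = Σ lx·mx = 9.1742 → 9.17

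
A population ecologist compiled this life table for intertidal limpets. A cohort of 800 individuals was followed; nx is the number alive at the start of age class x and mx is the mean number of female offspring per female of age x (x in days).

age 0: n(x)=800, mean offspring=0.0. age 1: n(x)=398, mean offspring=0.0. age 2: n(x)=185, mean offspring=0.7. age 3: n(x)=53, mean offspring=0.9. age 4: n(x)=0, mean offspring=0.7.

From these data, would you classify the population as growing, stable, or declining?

declining

lx = nx/n0 = nx/800: 1, 0.4975, 0.23125, 0.06625, 0
R0 = Σ lx·mx = 0 + 0 + 0.161875 + 0.059625 + 0 = 0.2215
R0 < 1, so the population is declining.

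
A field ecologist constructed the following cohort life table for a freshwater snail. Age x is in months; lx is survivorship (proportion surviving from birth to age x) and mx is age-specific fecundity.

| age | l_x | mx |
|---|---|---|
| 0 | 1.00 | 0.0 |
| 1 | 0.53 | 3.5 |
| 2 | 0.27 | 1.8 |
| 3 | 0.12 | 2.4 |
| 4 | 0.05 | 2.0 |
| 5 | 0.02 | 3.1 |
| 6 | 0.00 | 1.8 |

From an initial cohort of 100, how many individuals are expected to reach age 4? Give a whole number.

5

Expected survivors = N0 · l_4 = 100 × 0.05 = 5 → 5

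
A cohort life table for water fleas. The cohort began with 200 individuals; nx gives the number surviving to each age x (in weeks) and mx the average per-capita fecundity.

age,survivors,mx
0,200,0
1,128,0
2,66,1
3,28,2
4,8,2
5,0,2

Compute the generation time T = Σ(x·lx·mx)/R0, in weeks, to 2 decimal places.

2.64

lx = nx/n0 = nx/200: 1, 0.64, 0.33, 0.14, 0.04, 0
lx·mx: 0, 0, 0.33, 0.28, 0.08, 0 → R0 = 0.69
x·lx·mx: 0, 0, 0.66, 0.84, 0.32, 0 → Σ = 1.82
T = 1.82 / 0.69 = 2.637681… → 2.64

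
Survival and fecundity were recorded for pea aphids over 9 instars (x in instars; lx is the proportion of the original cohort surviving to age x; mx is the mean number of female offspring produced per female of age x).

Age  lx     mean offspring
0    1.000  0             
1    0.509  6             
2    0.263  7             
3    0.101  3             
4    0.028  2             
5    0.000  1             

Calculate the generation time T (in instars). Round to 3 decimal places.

lx·mx: 0, 3.054, 1.841, 0.303, 0.056, 0 → R0 = 5.254
x·lx·mx: 0, 3.054, 3.682, 0.909, 0.224, 0 → Σ = 7.869
T = 7.869 / 5.254 = 1.497716… → 1.498

1.498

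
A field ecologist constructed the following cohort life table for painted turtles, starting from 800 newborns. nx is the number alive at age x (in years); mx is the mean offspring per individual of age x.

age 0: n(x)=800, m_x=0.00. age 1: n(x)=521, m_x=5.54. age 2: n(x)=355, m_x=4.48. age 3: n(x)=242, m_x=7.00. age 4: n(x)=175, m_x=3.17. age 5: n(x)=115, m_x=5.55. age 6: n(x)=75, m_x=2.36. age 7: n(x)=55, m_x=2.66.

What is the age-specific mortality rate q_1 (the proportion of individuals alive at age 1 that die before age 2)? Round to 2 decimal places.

lx = nx/n0 = nx/800: 1, 0.65125, 0.44375, 0.3025, 0.21875, 0.14375, 0.09375, 0.06875
q_1 = (l_1 − l_2) / l_1 = (0.65125 − 0.44375) / 0.65125
     = 0.2075 / 0.65125 = 0.318618… → 0.32

0.32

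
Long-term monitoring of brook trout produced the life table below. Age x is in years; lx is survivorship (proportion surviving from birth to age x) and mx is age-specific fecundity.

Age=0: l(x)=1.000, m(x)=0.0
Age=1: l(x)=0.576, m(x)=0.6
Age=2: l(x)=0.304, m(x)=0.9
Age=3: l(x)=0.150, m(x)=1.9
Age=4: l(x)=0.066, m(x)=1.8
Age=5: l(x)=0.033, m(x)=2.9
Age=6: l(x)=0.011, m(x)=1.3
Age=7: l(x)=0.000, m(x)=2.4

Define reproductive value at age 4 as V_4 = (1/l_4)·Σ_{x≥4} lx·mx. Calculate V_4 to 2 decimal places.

3.47

lx·mx for x ≥ 4: 0.1188, 0.0957, 0.0143, 0 → sum = 0.2288
V_4 = 0.2288 / l_4 = 0.2288 / 0.066 = 3.466667… → 3.47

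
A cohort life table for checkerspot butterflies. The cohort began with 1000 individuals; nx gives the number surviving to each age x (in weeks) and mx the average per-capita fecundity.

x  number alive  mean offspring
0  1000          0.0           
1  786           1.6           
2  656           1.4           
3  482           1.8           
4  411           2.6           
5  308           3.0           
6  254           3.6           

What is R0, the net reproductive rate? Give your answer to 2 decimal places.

lx = nx/n0 = nx/1000: 1, 0.786, 0.656, 0.482, 0.411, 0.308, 0.254
lx·mx by age: 0, 1.2576, 0.9184, 0.8676, 1.0686, 0.924, 0.9144
R0 = Σ lx·mx = 5.9506 → 5.95

5.95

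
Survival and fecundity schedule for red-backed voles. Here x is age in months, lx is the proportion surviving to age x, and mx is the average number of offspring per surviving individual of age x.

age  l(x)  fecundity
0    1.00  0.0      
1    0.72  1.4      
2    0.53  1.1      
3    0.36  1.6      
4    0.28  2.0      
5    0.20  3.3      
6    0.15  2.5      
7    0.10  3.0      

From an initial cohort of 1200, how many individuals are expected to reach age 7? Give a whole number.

120

Expected survivors = N0 · l_7 = 1200 × 0.10 = 120 → 120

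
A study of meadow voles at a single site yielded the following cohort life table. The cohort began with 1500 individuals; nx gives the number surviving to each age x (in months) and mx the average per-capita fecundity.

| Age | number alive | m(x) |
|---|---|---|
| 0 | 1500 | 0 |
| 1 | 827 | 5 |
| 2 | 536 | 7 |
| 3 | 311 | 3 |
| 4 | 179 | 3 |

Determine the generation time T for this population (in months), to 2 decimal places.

lx = nx/n0 = nx/1500: 1, 0.55133…, 0.35733…, 0.20733…, 0.11933…
lx·mx: 0, 2.756667…, 2.501333…, 0.622…, 0.358… → R0 = 6.238…
x·lx·mx: 0, 2.756667…, 5.002667…, 1.866…, 1.432… → Σ = 11.057333…
T = 11.057333… / 6.238… = 1.772577… → 1.77

1.77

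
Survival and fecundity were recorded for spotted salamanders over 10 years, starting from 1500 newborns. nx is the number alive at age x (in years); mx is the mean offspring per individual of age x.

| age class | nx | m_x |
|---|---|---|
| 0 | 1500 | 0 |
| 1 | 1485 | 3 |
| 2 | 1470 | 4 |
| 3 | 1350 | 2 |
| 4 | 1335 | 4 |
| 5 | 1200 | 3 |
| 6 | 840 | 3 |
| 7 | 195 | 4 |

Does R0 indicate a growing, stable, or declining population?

lx = nx/n0 = nx/1500: 1, 0.99, 0.98, 0.9, 0.89, 0.8, 0.56, 0.13
R0 = Σ lx·mx = 0 + 2.97 + 3.92 + 1.8 + 3.56 + 2.4 + 1.68 + 0.52 = 16.85
R0 > 1, so the population is growing.

growing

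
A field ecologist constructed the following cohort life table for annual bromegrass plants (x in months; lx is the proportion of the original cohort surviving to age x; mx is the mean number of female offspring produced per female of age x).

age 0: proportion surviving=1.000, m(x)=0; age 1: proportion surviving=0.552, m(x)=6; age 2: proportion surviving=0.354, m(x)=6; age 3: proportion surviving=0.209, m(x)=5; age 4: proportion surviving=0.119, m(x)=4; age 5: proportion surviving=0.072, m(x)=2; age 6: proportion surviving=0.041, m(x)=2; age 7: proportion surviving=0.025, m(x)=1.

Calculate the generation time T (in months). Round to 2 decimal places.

lx·mx: 0, 3.312, 2.124, 1.045, 0.476, 0.144, 0.082, 0.025 → R0 = 7.208
x·lx·mx: 0, 3.312, 4.248, 3.135, 1.904, 0.72, 0.492, 0.175 → Σ = 13.986
T = 13.986 / 7.208 = 1.940344… → 1.94

1.94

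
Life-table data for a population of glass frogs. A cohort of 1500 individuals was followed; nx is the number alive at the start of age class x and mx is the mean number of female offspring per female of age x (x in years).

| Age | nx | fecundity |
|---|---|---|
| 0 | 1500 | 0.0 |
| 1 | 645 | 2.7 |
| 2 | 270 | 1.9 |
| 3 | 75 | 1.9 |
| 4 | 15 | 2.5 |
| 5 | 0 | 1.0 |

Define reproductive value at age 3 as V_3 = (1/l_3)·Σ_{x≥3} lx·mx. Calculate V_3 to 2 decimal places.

2.40

lx = nx/n0 = nx/1500: 1, 0.43, 0.18, 0.05, 0.01, 0
lx·mx for x ≥ 3: 0.095, 0.025, 0 → sum = 0.12
V_3 = 0.12 / l_3 = 0.12 / 0.05 = 2.4 → 2.40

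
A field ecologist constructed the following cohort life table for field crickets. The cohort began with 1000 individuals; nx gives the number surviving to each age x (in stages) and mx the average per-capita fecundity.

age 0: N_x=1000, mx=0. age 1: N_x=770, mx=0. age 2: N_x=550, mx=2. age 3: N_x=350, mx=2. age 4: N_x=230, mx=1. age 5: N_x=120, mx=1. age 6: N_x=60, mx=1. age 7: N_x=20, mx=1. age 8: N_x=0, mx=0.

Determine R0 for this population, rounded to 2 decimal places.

2.23

lx = nx/n0 = nx/1000: 1, 0.77, 0.55, 0.35, 0.23, 0.12, 0.06, 0.02, 0
lx·mx by age: 0, 0, 1.1, 0.7, 0.23, 0.12, 0.06, 0.02, 0
R0 = Σ lx·mx = 2.23 → 2.23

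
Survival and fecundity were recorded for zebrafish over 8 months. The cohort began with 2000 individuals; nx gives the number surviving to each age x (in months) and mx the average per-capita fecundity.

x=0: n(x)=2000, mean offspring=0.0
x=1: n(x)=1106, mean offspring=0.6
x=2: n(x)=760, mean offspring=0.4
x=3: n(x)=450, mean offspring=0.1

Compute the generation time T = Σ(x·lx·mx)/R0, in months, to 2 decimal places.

lx = nx/n0 = nx/2000: 1, 0.553, 0.38, 0.225
lx·mx: 0, 0.3318, 0.152, 0.0225 → R0 = 0.5063
x·lx·mx: 0, 0.3318, 0.304, 0.0675 → Σ = 0.7033
T = 0.7033 / 0.5063 = 1.389097… → 1.39

1.39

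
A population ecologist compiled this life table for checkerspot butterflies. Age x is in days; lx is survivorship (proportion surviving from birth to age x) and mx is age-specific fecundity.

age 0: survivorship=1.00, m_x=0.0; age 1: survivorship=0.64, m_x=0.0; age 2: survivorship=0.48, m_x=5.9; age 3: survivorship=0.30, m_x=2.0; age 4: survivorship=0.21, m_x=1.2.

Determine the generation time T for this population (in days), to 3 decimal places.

lx·mx: 0, 0, 2.832, 0.6, 0.252 → R0 = 3.684
x·lx·mx: 0, 0, 5.664, 1.8, 1.008 → Σ = 8.472
T = 8.472 / 3.684 = 2.299674… → 2.300

2.300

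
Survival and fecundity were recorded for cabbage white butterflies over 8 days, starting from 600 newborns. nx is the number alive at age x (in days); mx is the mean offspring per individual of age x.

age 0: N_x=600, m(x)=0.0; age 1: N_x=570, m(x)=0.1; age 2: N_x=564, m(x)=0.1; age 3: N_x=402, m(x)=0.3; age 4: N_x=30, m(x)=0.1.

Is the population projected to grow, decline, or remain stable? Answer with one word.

declining

lx = nx/n0 = nx/600: 1, 0.95, 0.94, 0.67, 0.05
R0 = Σ lx·mx = 0 + 0.095 + 0.094 + 0.201 + 0.005 = 0.395
R0 < 1, so the population is declining.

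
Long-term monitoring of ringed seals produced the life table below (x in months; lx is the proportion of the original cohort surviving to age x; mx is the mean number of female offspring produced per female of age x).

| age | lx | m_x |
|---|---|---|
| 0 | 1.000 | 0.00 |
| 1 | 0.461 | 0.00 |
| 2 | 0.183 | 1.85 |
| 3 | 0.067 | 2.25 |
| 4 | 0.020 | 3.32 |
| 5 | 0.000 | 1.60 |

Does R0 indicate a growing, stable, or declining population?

R0 = Σ lx·mx = 0 + 0 + 0.33855 + 0.15075 + 0.0664 + 0 = 0.5557
R0 < 1, so the population is declining.

declining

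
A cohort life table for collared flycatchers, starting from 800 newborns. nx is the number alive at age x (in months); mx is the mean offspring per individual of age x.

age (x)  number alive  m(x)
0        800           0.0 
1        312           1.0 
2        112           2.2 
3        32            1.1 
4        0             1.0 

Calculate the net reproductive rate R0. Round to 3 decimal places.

lx = nx/n0 = nx/800: 1, 0.39, 0.14, 0.04, 0
lx·mx by age: 0, 0.39, 0.308, 0.044, 0
R0 = Σ lx·mx = 0.742 → 0.742

0.742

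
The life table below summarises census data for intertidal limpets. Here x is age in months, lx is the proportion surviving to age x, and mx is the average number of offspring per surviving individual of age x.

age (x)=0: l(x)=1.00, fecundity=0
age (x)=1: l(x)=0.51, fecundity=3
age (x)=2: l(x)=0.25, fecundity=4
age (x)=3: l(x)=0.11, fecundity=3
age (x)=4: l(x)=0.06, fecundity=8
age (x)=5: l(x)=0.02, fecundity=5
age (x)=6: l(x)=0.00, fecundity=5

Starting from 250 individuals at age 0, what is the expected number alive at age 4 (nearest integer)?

15

Expected survivors = N0 · l_4 = 250 × 0.06 = 15 → 15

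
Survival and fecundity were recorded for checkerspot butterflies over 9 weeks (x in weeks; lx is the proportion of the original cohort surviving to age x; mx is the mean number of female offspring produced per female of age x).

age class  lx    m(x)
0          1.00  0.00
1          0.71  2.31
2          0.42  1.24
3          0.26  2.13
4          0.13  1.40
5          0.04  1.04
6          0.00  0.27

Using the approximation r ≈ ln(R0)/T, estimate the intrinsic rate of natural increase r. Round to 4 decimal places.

0.5999

R0 = Σ lx·mx = 0 + 1.6401 + 0.5208 + 0.5538 + 0.182 + 0.0416 + 0 = 2.9383
Σ x·lx·mx = 5.2791; T = 5.2791/2.9383 = 1.79665…
r ≈ ln(R0)/T = ln(2.9383)/1.79665… = 0.599911… → 0.5999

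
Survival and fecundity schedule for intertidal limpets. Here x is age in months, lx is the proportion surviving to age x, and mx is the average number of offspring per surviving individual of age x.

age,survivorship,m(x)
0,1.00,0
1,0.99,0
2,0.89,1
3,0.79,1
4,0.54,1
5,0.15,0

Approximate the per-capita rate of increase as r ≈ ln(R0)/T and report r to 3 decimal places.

R0 = Σ lx·mx = 0 + 0 + 0.89 + 0.79 + 0.54 + 0 = 2.22
Σ x·lx·mx = 6.31; T = 6.31/2.22 = 2.84234…
r ≈ ln(R0)/T = ln(2.22)/2.84234… = 0.28058… → 0.281

0.281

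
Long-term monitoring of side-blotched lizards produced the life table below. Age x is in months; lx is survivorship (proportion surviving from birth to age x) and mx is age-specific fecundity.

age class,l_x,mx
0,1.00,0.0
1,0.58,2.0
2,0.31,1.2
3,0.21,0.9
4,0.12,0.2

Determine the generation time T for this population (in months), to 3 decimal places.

1.471

lx·mx: 0, 1.16, 0.372, 0.189, 0.024 → R0 = 1.745
x·lx·mx: 0, 1.16, 0.744, 0.567, 0.096 → Σ = 2.567
T = 2.567 / 1.745 = 1.47106… → 1.471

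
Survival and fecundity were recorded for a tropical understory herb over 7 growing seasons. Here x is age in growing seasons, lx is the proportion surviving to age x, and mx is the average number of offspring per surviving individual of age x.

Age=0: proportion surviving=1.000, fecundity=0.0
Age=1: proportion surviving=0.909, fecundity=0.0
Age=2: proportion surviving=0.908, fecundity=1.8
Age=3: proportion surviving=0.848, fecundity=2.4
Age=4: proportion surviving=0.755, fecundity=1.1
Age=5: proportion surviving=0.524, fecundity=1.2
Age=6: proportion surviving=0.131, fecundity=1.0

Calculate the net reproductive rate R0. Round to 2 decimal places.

lx·mx by age: 0, 0, 1.6344, 2.0352, 0.8305, 0.6288, 0.131
R0 = Σ lx·mx = 5.2599 → 5.26

5.26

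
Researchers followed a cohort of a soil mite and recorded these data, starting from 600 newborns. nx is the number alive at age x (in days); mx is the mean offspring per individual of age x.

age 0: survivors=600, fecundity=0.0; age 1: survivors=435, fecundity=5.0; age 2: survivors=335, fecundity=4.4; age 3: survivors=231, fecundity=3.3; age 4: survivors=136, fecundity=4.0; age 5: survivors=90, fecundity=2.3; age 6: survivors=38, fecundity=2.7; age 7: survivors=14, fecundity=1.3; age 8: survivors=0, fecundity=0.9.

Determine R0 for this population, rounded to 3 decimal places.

8.805

lx = nx/n0 = nx/600: 1, 0.725, 0.55833…, 0.385, 0.22667…, 0.15, 0.06333…, 0.02333…, 0
lx·mx by age: 0, 3.625, 2.456667…, 1.2705, 0.906667…, 0.345, 0.171…, 0.030333…, 0
R0 = Σ lx·mx = 8.805167… → 8.805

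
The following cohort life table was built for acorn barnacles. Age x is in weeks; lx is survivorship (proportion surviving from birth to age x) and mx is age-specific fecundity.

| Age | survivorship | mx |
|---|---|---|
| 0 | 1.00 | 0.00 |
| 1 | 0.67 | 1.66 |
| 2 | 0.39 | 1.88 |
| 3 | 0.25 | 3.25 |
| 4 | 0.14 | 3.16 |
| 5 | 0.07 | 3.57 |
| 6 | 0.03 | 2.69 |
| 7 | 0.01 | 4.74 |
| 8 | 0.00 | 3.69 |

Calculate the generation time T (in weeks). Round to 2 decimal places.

2.54

lx·mx: 0, 1.1122, 0.7332, 0.8125, 0.4424, 0.2499, 0.0807, 0.0474, 0 → R0 = 3.4783
x·lx·mx: 0, 1.1122, 1.4664, 2.4375, 1.7696, 1.2495, 0.4842, 0.3318, 0 → Σ = 8.8512
T = 8.8512 / 3.4783 = 2.544691… → 2.54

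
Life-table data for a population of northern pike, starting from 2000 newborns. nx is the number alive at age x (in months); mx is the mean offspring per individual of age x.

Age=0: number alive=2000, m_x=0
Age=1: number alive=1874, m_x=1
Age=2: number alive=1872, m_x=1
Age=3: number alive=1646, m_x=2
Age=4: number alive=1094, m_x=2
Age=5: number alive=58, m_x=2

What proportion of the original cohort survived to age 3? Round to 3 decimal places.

l_3 = n_3/n_0 = 1646/2000 = 0.823 → 0.823

0.823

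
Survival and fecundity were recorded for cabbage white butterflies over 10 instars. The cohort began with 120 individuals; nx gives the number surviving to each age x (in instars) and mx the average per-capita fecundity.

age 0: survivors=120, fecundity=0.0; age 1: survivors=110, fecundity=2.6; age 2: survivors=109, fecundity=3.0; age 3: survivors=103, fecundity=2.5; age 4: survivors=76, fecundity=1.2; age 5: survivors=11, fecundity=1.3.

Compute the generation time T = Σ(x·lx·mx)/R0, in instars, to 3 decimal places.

lx = nx/n0 = nx/120: 1, 0.91667…, 0.90833…, 0.85833…, 0.63333…, 0.09167…
lx·mx: 0, 2.383333…, 2.725…, 2.145833…, 0.76…, 0.119167… → R0 = 8.133333…
x·lx·mx: 0, 2.383333…, 5.45…, 6.4375…, 3.04…, 0.595833… → Σ = 17.906667…
T = 17.906667… / 8.133333… = 2.201639… → 2.202

2.202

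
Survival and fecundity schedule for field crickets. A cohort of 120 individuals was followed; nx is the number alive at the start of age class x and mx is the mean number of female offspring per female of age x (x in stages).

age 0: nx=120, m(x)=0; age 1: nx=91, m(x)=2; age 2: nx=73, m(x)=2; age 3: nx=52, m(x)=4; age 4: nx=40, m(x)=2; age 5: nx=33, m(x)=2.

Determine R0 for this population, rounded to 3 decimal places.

lx = nx/n0 = nx/120: 1, 0.75833…, 0.60833…, 0.43333…, 0.33333…, 0.275
lx·mx by age: 0, 1.516667…, 1.216667…, 1.733333…, 0.666667…, 0.55
R0 = Σ lx·mx = 5.683333… → 5.683

5.683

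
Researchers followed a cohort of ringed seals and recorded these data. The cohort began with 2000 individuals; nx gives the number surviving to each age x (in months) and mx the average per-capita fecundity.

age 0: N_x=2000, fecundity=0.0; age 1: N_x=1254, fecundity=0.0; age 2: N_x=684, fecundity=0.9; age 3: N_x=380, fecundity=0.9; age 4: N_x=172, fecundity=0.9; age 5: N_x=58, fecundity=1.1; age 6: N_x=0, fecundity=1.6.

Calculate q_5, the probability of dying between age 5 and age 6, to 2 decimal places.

1.00

lx = nx/n0 = nx/2000: 1, 0.627, 0.342, 0.19, 0.086, 0.029, 0
q_5 = (l_5 − l_6) / l_5 = (0.029 − 0) / 0.029
     = 0.029 / 0.029 = 1 → 1.00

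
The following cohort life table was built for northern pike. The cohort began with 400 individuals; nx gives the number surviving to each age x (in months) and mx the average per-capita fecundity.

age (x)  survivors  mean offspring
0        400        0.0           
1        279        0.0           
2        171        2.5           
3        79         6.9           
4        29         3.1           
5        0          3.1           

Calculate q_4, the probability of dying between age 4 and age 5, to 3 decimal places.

lx = nx/n0 = nx/400: 1, 0.6975, 0.4275, 0.1975, 0.0725, 0
q_4 = (l_4 − l_5) / l_4 = (0.0725 − 0) / 0.0725
     = 0.0725 / 0.0725 = 1 → 1.000

1.000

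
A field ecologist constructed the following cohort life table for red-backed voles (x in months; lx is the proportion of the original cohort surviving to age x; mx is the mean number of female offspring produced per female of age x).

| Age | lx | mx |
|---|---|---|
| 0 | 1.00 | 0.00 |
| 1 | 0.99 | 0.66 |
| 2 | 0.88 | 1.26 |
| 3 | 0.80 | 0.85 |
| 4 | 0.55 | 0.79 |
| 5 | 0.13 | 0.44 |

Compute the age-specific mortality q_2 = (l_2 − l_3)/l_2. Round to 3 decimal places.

0.091

q_2 = (l_2 − l_3) / l_2 = (0.88 − 0.8) / 0.88
     = 0.08 / 0.88 = 0.090909… → 0.091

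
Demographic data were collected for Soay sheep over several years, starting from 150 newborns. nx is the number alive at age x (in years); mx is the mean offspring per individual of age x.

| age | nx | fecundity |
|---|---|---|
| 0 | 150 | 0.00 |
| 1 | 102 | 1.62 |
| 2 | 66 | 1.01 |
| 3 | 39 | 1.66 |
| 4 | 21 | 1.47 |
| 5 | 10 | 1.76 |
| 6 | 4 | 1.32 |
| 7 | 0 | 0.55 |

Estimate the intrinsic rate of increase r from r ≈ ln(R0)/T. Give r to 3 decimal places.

lx = nx/n0 = nx/150: 1, 0.68, 0.44, 0.26, 0.14, 0.06667…, 0.02667…, 0
R0 = Σ lx·mx = 0 + 1.1016 + 0.4444 + 0.4316 + 0.2058 + 0.11733… + 0.0352… + 0 = 2.335933…
Σ x·lx·mx = 4.906267…; T = 4.906267…/2.335933… = 2.10035…
r ≈ ln(R0)/T = ln(2.335933…)/2.10035… = 0.40394… → 0.404

0.404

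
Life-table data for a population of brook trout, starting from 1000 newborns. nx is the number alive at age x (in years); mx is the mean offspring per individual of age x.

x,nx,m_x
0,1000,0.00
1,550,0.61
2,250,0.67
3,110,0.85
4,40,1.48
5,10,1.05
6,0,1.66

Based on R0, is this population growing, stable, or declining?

declining

lx = nx/n0 = nx/1000: 1, 0.55, 0.25, 0.11, 0.04, 0.01, 0
R0 = Σ lx·mx = 0 + 0.3355 + 0.1675 + 0.0935 + 0.0592 + 0.0105 + 0 = 0.6662
R0 < 1, so the population is declining.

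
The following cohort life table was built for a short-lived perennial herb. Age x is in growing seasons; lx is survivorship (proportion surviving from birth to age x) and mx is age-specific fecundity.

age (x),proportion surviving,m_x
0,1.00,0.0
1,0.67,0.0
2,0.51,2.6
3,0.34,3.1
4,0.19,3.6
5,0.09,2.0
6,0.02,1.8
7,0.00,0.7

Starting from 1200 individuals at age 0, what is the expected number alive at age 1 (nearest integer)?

Expected survivors = N0 · l_1 = 1200 × 0.67 = 804 → 804

804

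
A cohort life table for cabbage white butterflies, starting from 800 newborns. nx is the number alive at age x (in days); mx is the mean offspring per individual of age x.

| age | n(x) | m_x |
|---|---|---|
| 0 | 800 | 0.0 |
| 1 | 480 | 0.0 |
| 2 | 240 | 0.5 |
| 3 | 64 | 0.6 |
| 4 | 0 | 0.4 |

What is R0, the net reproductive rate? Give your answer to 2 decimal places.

lx = nx/n0 = nx/800: 1, 0.6, 0.3, 0.08, 0
lx·mx by age: 0, 0, 0.15, 0.048, 0
R0 = Σ lx·mx = 0.198 → 0.20

0.20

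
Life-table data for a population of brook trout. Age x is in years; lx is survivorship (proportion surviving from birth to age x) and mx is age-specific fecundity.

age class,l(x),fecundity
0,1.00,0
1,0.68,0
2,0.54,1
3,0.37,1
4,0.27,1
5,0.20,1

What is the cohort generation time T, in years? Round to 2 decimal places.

lx·mx: 0, 0, 0.54, 0.37, 0.27, 0.2 → R0 = 1.38
x·lx·mx: 0, 0, 1.08, 1.11, 1.08, 1 → Σ = 4.27
T = 4.27 / 1.38 = 3.094203… → 3.09

3.09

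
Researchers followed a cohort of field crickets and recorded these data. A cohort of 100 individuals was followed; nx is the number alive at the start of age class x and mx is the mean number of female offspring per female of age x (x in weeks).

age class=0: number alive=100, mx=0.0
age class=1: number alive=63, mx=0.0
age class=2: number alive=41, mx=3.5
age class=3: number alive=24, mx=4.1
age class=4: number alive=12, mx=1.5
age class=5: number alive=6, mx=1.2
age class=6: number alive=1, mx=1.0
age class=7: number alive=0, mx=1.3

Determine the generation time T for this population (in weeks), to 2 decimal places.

lx = nx/n0 = nx/100: 1, 0.63, 0.41, 0.24, 0.12, 0.06, 0.01, 0
lx·mx: 0, 0, 1.435, 0.984, 0.18, 0.072, 0.01, 0 → R0 = 2.681
x·lx·mx: 0, 0, 2.87, 2.952, 0.72, 0.36, 0.06, 0 → Σ = 6.962
T = 6.962 / 2.681 = 2.596792… → 2.60

2.60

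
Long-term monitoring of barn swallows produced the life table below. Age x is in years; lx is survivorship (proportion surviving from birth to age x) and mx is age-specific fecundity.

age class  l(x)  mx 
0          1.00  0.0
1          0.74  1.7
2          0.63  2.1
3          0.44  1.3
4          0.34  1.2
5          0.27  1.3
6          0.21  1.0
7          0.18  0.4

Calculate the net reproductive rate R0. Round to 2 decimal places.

lx·mx by age: 0, 1.258, 1.323, 0.572, 0.408, 0.351, 0.21, 0.072
R0 = Σ lx·mx = 4.194 → 4.19

4.19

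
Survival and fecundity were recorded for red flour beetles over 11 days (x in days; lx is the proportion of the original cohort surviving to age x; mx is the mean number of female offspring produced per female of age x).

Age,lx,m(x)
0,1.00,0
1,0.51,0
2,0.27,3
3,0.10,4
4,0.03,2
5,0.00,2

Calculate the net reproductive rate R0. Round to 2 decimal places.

1.27

lx·mx by age: 0, 0, 0.81, 0.4, 0.06, 0
R0 = Σ lx·mx = 1.27 → 1.27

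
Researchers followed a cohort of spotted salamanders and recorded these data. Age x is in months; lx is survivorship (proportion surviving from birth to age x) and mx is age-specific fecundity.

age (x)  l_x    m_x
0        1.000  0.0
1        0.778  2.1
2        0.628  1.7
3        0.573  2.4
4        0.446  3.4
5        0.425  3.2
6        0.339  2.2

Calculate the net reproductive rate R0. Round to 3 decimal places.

lx·mx by age: 0, 1.6338, 1.0676, 1.3752, 1.5164, 1.36, 0.7458
R0 = Σ lx·mx = 7.6988 → 7.699

7.699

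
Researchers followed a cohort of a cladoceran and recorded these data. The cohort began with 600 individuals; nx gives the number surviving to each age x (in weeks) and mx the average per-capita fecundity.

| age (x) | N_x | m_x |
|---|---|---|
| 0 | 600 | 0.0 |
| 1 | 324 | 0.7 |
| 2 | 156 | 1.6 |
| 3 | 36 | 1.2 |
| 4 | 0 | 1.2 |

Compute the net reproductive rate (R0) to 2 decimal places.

0.87

lx = nx/n0 = nx/600: 1, 0.54, 0.26, 0.06, 0
lx·mx by age: 0, 0.378, 0.416, 0.072, 0
R0 = Σ lx·mx = 0.866 → 0.87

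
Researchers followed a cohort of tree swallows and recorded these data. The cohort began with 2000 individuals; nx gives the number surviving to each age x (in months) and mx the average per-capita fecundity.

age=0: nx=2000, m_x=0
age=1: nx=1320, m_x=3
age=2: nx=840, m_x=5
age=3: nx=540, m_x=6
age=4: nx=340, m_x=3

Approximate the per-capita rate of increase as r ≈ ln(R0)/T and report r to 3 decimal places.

0.867

lx = nx/n0 = nx/2000: 1, 0.66, 0.42, 0.27, 0.17
R0 = Σ lx·mx = 0 + 1.98 + 2.1 + 1.62 + 0.51 = 6.21
Σ x·lx·mx = 13.08; T = 13.08/6.21 = 2.10628…
r ≈ ln(R0)/T = ln(6.21)/2.10628… = 0.86701… → 0.867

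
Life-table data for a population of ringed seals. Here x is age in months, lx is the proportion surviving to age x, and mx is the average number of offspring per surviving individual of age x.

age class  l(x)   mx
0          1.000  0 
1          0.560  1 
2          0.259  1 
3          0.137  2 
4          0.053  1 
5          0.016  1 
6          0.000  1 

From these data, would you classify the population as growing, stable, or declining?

growing

R0 = Σ lx·mx = 0 + 0.56 + 0.259 + 0.274 + 0.053 + 0.016 + 0 = 1.162
R0 > 1, so the population is growing.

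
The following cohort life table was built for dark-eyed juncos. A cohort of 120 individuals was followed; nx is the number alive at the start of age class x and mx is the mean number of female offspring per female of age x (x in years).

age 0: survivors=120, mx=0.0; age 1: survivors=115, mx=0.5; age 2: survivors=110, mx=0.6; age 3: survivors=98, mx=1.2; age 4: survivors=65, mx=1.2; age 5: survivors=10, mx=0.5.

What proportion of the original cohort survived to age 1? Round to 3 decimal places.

l_1 = n_1/n_0 = 115/120 = 0.958333… → 0.958

0.958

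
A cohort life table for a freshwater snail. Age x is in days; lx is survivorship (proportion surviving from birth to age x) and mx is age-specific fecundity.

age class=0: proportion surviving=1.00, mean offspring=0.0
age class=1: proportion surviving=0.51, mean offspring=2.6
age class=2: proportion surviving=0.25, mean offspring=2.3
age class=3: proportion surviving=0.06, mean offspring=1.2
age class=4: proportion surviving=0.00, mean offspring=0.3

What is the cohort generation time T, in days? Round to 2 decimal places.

1.36

lx·mx: 0, 1.326, 0.575, 0.072, 0 → R0 = 1.973
x·lx·mx: 0, 1.326, 1.15, 0.216, 0 → Σ = 2.692
T = 2.692 / 1.973 = 1.36442… → 1.36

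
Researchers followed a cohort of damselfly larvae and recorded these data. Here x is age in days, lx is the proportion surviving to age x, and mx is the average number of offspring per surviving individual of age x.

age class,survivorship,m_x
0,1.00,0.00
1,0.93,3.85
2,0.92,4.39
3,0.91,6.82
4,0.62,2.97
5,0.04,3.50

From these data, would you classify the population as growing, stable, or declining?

R0 = Σ lx·mx = 0 + 3.5805 + 4.0388 + 6.2062 + 1.8414 + 0.14 = 15.8069
R0 > 1, so the population is growing.

growing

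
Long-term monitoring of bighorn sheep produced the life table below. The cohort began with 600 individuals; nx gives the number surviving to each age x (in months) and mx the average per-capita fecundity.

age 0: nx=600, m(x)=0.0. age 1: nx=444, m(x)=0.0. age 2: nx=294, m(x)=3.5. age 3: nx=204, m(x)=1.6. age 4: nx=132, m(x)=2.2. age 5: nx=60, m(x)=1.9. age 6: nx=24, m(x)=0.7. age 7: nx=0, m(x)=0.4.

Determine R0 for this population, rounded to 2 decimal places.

2.96

lx = nx/n0 = nx/600: 1, 0.74, 0.49, 0.34, 0.22, 0.1, 0.04, 0
lx·mx by age: 0, 0, 1.715, 0.544, 0.484, 0.19, 0.028, 0
R0 = Σ lx·mx = 2.961 → 2.96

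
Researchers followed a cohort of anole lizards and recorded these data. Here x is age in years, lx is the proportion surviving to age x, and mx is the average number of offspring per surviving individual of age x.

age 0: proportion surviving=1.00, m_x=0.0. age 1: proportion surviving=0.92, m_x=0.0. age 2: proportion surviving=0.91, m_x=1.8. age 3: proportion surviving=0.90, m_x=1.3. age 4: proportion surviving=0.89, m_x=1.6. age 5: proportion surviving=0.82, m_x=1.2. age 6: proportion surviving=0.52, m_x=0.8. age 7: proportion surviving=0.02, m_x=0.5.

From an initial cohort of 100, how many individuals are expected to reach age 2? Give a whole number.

Expected survivors = N0 · l_2 = 100 × 0.91 = 91 → 91

91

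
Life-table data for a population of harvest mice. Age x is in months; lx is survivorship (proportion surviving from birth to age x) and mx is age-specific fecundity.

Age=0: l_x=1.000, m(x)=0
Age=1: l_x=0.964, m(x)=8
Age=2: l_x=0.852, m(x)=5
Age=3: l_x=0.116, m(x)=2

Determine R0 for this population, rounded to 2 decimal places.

12.20

lx·mx by age: 0, 7.712, 4.26, 0.232
R0 = Σ lx·mx = 12.204 → 12.20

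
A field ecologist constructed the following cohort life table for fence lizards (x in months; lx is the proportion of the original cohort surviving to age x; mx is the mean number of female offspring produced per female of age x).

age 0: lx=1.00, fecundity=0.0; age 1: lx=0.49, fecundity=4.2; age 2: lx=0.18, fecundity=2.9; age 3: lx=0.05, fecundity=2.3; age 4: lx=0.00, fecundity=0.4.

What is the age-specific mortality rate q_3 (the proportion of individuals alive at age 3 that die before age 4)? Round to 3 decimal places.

q_3 = (l_3 − l_4) / l_3 = (0.05 − 0) / 0.05
     = 0.05 / 0.05 = 1 → 1.000

1.000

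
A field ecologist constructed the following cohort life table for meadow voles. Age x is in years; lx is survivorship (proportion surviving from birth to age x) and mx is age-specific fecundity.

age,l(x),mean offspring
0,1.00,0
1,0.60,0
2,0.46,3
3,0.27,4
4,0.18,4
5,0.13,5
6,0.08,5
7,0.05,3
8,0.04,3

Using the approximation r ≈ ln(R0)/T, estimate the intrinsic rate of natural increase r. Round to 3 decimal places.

R0 = Σ lx·mx = 0 + 0 + 1.38 + 1.08 + 0.72 + 0.65 + 0.4 + 0.15 + 0.12 = 4.5
Σ x·lx·mx = 16.54; T = 16.54/4.5 = 3.67556…
r ≈ ln(R0)/T = ln(4.5)/3.67556… = 0.40921… → 0.409

0.409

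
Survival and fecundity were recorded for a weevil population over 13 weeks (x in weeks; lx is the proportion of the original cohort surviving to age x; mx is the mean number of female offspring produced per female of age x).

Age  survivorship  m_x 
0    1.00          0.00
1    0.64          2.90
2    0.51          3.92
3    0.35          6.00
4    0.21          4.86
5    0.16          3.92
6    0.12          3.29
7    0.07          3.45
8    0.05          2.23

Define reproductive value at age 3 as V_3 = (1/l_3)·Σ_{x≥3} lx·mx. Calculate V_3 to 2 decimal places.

lx·mx for x ≥ 3: 2.1, 1.0206, 0.6272, 0.3948, 0.2415, 0.1115 → sum = 4.4956
V_3 = 4.4956 / l_3 = 4.4956 / 0.35 = 12.844571… → 12.84

12.84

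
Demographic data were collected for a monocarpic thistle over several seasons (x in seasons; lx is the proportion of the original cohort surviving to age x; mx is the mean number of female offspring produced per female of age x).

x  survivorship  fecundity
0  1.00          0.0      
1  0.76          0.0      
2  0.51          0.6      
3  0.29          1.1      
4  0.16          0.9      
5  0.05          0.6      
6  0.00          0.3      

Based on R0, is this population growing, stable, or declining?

R0 = Σ lx·mx = 0 + 0 + 0.306 + 0.319 + 0.144 + 0.03 + 0 = 0.799
R0 < 1, so the population is declining.

declining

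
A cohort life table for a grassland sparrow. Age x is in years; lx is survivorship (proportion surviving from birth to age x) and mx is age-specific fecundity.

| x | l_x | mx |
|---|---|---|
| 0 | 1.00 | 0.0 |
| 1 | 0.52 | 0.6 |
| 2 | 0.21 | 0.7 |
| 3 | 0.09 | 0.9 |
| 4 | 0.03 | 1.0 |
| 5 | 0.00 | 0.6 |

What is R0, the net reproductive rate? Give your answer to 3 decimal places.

lx·mx by age: 0, 0.312, 0.147, 0.081, 0.03, 0
R0 = Σ lx·mx = 0.57 → 0.570

0.570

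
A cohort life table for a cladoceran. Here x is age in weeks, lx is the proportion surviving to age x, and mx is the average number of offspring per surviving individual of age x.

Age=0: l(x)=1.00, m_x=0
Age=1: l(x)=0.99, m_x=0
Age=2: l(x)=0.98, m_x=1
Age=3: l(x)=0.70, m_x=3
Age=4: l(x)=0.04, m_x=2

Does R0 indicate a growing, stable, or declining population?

growing

R0 = Σ lx·mx = 0 + 0 + 0.98 + 2.1 + 0.08 = 3.16
R0 > 1, so the population is growing.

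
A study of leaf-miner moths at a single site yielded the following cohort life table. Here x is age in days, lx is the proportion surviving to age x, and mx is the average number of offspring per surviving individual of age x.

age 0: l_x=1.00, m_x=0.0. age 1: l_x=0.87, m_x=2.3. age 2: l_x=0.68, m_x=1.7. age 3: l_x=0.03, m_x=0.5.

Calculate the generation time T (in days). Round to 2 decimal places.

1.37

lx·mx: 0, 2.001, 1.156, 0.015 → R0 = 3.172
x·lx·mx: 0, 2.001, 2.312, 0.045 → Σ = 4.358
T = 4.358 / 3.172 = 1.373897… → 1.37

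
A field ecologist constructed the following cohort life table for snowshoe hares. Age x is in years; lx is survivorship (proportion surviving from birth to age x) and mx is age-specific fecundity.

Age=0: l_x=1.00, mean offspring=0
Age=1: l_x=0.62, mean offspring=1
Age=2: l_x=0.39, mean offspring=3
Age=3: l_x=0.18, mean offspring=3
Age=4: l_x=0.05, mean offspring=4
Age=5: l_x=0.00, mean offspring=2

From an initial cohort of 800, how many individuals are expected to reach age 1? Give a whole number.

Expected survivors = N0 · l_1 = 800 × 0.62 = 496 → 496

496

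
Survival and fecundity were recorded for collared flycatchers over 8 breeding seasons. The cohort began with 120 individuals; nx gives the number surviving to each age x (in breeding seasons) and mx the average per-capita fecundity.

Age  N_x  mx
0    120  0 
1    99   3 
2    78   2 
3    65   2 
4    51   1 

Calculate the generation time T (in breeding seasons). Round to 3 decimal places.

lx = nx/n0 = nx/120: 1, 0.825, 0.65, 0.54167…, 0.425
lx·mx: 0, 2.475, 1.3, 1.083333…, 0.425 → R0 = 5.283333…
x·lx·mx: 0, 2.475, 2.6, 3.25…, 1.7 → Σ = 10.025…
T = 10.025… / 5.283333… = 1.897476… → 1.897

1.897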